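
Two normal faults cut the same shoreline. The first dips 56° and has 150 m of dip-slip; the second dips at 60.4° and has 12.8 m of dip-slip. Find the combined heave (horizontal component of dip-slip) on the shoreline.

90.2 m

heave_A = 150 × cos(56°) = 83.88 m
heave_B = 12.8 × cos(60.4°) = 6.322 m
total = 83.88 + 6.322 = 90.2 m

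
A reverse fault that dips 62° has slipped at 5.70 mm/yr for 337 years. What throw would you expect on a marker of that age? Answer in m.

dip-slip = rate × time = 5.70 mm/yr × 337 years = 1.921 m
throw = dip-slip × sin(dip) = 1.921 × sin(62°) = 1.70 m

1.70 m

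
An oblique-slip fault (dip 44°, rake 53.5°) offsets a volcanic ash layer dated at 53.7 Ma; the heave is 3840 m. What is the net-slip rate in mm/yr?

dip-slip = heave / cos(dip) = 3840 / cos(44°) = 5338 m
net slip = dip-slip / sin(rake) = 5338 / sin(53.5°) = 6641 m
rate = 6641 m / 53.7 Ma = 0.000124 m/yr = 0.124 mm/yr

0.124 mm/yr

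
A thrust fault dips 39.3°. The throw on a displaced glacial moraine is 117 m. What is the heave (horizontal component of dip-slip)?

143 m

heave = throw / tan(dip) = 117 / tan(39.3°) = 143 m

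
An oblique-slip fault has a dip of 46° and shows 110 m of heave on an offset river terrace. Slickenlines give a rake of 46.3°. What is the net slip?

dip-slip = heave / cos(dip) = 110 / cos(46°) = 158.4 m
net slip = dip-slip / sin(rake) = 158.4 / sin(46.3°) = 219 m

219 m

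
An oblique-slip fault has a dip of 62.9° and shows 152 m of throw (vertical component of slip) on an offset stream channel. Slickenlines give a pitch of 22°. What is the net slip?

456 m

dip-slip = throw / sin(dip) = 152 / sin(62.9°) = 170.7 m
net slip = dip-slip / sin(rake) = 170.7 / sin(22°) = 456 m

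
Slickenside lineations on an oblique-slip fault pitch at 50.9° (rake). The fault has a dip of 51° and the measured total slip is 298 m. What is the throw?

180 m

dip-slip = net slip × sin(rake) = 298 m × sin(50.9°) = 231.3 m
throw = dip-slip × sin(dip) = 231.3 × sin(51°) = 180 m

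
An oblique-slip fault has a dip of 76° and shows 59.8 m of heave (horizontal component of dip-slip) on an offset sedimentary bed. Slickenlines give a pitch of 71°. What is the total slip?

dip-slip = heave / cos(dip) = 59.8 / cos(76°) = 247.2 m
net slip = dip-slip / sin(rake) = 247.2 / sin(71°) = 261 m

261 m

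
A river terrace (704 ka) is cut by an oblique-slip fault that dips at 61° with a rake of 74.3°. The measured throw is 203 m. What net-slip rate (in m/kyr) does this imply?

0.342 m/kyr

dip-slip = throw / sin(dip) = 203 / sin(61°) = 232.1 m
net slip = dip-slip / sin(rake) = 232.1 / sin(74.3°) = 241.1 m
rate = 241.1 m / 704 ka = 0.000342 m/yr = 0.342 m/kyr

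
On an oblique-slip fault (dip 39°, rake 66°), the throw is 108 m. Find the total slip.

dip-slip = throw / sin(dip) = 108 / sin(39°) = 171.6 m
net slip = dip-slip / sin(rake) = 171.6 / sin(66°) = 188 m

188 m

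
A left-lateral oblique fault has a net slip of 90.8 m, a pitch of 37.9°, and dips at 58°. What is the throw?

dip-slip = net slip × sin(rake) = 90.8 m × sin(37.9°) = 55.78 m
throw = dip-slip × sin(dip) = 55.78 × sin(58°) = 47.3 m

47.3 m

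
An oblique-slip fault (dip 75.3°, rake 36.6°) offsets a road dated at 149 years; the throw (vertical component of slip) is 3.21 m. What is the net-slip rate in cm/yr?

dip-slip = throw / sin(dip) = 3.21 / sin(75.3°) = 3.319 m
net slip = dip-slip / sin(rake) = 3.319 / sin(36.6°) = 5.566 m
rate = 5.566 m / 149 years = 0.0374 m/yr = 3.74 cm/yr

3.74 cm/yr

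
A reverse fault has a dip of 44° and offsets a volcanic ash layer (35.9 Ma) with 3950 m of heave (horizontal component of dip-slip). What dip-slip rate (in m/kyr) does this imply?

0.153 m/kyr

dip-slip = heave / cos(dip) = 3950 m / cos(44°) = 5491 m
rate = 5491 m / 35.9 Ma = 0.000153 m/yr = 0.153 m/kyr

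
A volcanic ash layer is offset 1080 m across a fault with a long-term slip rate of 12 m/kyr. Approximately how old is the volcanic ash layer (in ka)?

90 ka

age = offset / rate = 1080 m / (12 m/kyr) = 90000 yr = 90 ka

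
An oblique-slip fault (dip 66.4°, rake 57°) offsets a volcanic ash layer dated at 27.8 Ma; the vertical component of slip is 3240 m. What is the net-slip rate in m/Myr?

152 m/Myr

dip-slip = throw / sin(dip) = 3240 / sin(66.4°) = 3536 m
net slip = dip-slip / sin(rake) = 3536 / sin(57°) = 4216 m
rate = 4216 m / 27.8 Ma = 0.000152 m/yr = 152 m/Myr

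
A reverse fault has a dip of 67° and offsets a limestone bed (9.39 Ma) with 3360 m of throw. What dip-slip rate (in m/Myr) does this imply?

dip-slip = throw / sin(dip) = 3360 m / sin(67°) = 3650 m
rate = 3650 m / 9.39 Ma = 0.000389 m/yr = 389 m/Myr

389 m/Myr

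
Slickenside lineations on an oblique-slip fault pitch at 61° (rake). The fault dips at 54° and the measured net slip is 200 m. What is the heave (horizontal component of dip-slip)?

103 m

dip-slip = net slip × sin(rake) = 200 m × sin(61°) = 174.9 m
heave = dip-slip × cos(dip) = 174.9 × cos(54°) = 103 m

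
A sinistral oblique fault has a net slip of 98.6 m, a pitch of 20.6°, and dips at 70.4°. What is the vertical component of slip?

dip-slip = net slip × sin(rake) = 98.6 m × sin(20.6°) = 34.69 m
throw = dip-slip × sin(dip) = 34.69 × sin(70.4°) = 32.7 m

32.7 m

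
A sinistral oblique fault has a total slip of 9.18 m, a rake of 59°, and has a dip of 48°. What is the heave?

dip-slip = net slip × sin(rake) = 9.18 m × sin(59°) = 7.869 m
heave = dip-slip × cos(dip) = 7.869 × cos(48°) = 5.27 m

5.27 m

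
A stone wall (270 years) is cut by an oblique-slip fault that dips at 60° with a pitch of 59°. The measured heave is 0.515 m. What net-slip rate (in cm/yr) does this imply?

dip-slip = heave / cos(dip) = 0.515 / cos(60°) = 1.030 m
net slip = dip-slip / sin(rake) = 1.030 / sin(59°) = 1.202 m
rate = 1.202 m / 270 years = 0.00445 m/yr = 0.445 cm/yr

0.445 cm/yr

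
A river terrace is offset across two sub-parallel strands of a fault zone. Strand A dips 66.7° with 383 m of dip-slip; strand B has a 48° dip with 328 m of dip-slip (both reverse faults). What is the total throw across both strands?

throw_A = 383 × sin(66.7°) = 351.8 m
throw_B = 328 × sin(48°) = 243.8 m
total = 351.8 + 243.8 = 596 m

596 m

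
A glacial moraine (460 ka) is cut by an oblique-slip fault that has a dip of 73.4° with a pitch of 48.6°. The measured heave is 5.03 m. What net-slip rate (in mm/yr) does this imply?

0.0510 mm/yr

dip-slip = heave / cos(dip) = 5.03 / cos(73.4°) = 17.61 m
net slip = dip-slip / sin(rake) = 17.61 / sin(48.6°) = 23.47 m
rate = 23.47 m / 460 ka = 0.0000510 m/yr = 0.0510 mm/yr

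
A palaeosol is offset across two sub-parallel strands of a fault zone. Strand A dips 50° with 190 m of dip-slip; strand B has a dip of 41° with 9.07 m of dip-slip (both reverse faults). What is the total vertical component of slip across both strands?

throw_A = 190 × sin(50°) = 145.5 m
throw_B = 9.07 × sin(41°) = 5.950 m
total = 145.5 + 5.950 = 151 m

151 m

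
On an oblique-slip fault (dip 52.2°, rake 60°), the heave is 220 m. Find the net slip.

414 m

dip-slip = heave / cos(dip) = 220 / cos(52.2°) = 358.9 m
net slip = dip-slip / sin(rake) = 358.9 / sin(60°) = 414 m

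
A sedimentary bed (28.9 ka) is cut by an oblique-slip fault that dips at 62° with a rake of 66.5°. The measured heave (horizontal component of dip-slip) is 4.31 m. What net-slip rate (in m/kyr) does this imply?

0.346 m/kyr

dip-slip = heave / cos(dip) = 4.31 / cos(62°) = 9.181 m
net slip = dip-slip / sin(rake) = 9.181 / sin(66.5°) = 10.01 m
rate = 10.01 m / 28.9 ka = 0.000346 m/yr = 0.346 m/kyr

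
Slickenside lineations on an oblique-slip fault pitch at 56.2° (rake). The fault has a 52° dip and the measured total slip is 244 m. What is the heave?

125 m

dip-slip = net slip × sin(rake) = 244 m × sin(56.2°) = 202.8 m
heave = dip-slip × cos(dip) = 202.8 × cos(52°) = 125 m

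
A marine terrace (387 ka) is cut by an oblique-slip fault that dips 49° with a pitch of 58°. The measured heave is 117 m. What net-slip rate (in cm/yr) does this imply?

dip-slip = heave / cos(dip) = 117 / cos(49°) = 178.3 m
net slip = dip-slip / sin(rake) = 178.3 / sin(58°) = 210.3 m
rate = 210.3 m / 387 ka = 0.000543 m/yr = 0.0543 cm/yr

0.0543 cm/yr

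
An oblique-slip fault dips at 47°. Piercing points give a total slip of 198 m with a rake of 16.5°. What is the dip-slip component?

dip-slip = net slip × sin(rake) = 198 m × sin(16.5°) = 56.2 m

56.2 m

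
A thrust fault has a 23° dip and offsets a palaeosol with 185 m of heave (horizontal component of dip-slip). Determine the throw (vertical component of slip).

throw = heave × tan(dip) = 185 × tan(23°) = 78.5 m

78.5 m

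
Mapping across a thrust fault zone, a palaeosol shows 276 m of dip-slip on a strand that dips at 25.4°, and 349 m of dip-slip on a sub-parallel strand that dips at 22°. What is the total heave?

573 m

heave_A = 276 × cos(25.4°) = 249.3 m
heave_B = 349 × cos(22°) = 323.6 m
total = 249.3 + 323.6 = 573 m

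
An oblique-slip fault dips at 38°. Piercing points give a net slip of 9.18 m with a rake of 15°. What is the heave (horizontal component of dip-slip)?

1.87 m

dip-slip = net slip × sin(rake) = 9.18 m × sin(15°) = 2.376 m
heave = dip-slip × cos(dip) = 2.376 × cos(38°) = 1.87 m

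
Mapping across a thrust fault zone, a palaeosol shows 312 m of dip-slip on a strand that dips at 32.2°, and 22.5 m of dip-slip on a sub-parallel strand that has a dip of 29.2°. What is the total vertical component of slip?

177 m

throw_A = 312 × sin(32.2°) = 166.3 m
throw_B = 22.5 × sin(29.2°) = 10.98 m
total = 166.3 + 10.98 = 177 m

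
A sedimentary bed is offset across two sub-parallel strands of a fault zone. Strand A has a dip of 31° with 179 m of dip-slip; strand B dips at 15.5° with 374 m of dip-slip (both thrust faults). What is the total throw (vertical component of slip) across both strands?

throw_A = 179 × sin(31°) = 92.19 m
throw_B = 374 × sin(15.5°) = 99.95 m
total = 92.19 + 99.95 = 192 m

192 m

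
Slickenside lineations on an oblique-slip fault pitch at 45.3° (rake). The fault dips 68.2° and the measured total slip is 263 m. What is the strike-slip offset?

strike-slip = net slip × cos(rake) = 263 m × cos(45.3°) = 185 m

185 m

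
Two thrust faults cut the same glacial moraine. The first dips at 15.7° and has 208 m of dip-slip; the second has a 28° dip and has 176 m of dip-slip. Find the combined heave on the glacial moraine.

356 m

heave_A = 208 × cos(15.7°) = 200.2 m
heave_B = 176 × cos(28°) = 155.4 m
total = 200.2 + 155.4 = 356 m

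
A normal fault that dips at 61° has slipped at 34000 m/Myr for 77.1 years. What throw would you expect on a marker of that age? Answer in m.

dip-slip = rate × time = 34000 m/Myr × 77.1 years = 2.621 m
throw = dip-slip × sin(dip) = 2.621 × sin(61°) = 2.29 m

2.29 m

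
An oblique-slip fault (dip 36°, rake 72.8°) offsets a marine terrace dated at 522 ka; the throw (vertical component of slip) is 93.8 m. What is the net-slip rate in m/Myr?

dip-slip = throw / sin(dip) = 93.8 / sin(36°) = 159.6 m
net slip = dip-slip / sin(rake) = 159.6 / sin(72.8°) = 167.1 m
rate = 167.1 m / 522 ka = 0.000320 m/yr = 320 m/Myr

320 m/Myr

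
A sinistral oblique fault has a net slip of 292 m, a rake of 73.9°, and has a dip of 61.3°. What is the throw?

dip-slip = net slip × sin(rake) = 292 m × sin(73.9°) = 280.5 m
throw = dip-slip × sin(dip) = 280.5 × sin(61.3°) = 246 m

246 m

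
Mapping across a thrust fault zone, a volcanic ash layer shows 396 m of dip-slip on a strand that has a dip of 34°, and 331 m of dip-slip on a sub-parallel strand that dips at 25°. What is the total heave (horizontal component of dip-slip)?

heave_A = 396 × cos(34°) = 328.3 m
heave_B = 331 × cos(25°) = 300 m
total = 328.3 + 300 = 628 m

628 m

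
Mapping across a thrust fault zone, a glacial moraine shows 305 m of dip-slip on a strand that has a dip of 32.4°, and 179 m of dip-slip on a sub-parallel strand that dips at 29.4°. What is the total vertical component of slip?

throw_A = 305 × sin(32.4°) = 163.4 m
throw_B = 179 × sin(29.4°) = 87.87 m
total = 163.4 + 87.87 = 251 m

251 m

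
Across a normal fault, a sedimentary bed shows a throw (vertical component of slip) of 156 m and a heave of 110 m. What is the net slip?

net slip = √(throw² + heave²) = √(156² + 110²) = 191 m

191 m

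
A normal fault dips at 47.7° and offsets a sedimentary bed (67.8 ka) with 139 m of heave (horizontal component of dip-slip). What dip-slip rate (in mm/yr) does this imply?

dip-slip = heave / cos(dip) = 139 m / cos(47.7°) = 206.5 m
rate = 206.5 m / 67.8 ka = 0.00305 m/yr = 3.05 mm/yr

3.05 mm/yr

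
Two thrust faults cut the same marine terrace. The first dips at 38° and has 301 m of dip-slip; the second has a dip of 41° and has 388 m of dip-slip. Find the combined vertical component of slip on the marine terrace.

440 m

throw_A = 301 × sin(38°) = 185.3 m
throw_B = 388 × sin(41°) = 254.6 m
total = 185.3 + 254.6 = 440 m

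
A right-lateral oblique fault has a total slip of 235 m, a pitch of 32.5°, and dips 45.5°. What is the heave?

88.5 m

dip-slip = net slip × sin(rake) = 235 m × sin(32.5°) = 126.3 m
heave = dip-slip × cos(dip) = 126.3 × cos(45.5°) = 88.5 m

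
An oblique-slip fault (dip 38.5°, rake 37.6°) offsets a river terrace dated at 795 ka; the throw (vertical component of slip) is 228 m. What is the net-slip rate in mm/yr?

dip-slip = throw / sin(dip) = 228 / sin(38.5°) = 366.3 m
net slip = dip-slip / sin(rake) = 366.3 / sin(37.6°) = 600.3 m
rate = 600.3 m / 795 ka = 0.000755 m/yr = 0.755 mm/yr

0.755 mm/yr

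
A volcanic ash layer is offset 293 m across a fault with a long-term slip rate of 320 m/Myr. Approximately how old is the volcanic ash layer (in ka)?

916 ka

age = offset / rate = 293 m / (320 m/Myr) = 916000 yr = 916 ka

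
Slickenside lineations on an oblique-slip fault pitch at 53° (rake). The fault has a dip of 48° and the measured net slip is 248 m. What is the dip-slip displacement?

198 m

dip-slip = net slip × sin(rake) = 248 m × sin(53°) = 198 m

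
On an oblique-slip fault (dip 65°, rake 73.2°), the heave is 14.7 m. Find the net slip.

36.3 m

dip-slip = heave / cos(dip) = 14.7 / cos(65°) = 34.78 m
net slip = dip-slip / sin(rake) = 34.78 / sin(73.2°) = 36.3 m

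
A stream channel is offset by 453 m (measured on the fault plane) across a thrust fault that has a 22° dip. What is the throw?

170 m

throw = dip-slip × sin(dip) = 453 m × sin(22°) = 170 m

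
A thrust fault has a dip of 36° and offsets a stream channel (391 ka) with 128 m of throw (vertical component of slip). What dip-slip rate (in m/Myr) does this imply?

dip-slip = throw / sin(dip) = 128 m / sin(36°) = 217.8 m
rate = 217.8 m / 391 ka = 0.000557 m/yr = 557 m/Myr

557 m/Myr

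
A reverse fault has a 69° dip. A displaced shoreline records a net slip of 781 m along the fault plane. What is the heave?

280 m

heave = dip-slip × cos(dip) = 781 m × cos(69°) = 280 m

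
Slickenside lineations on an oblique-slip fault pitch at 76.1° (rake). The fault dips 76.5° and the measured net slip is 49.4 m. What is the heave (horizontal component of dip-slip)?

dip-slip = net slip × sin(rake) = 49.4 m × sin(76.1°) = 47.95 m
heave = dip-slip × cos(dip) = 47.95 × cos(76.5°) = 11.2 m

11.2 m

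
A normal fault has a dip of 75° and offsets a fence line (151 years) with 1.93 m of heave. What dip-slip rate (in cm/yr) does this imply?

dip-slip = heave / cos(dip) = 1.93 m / cos(75°) = 7.457 m
rate = 7.457 m / 151 years = 0.0494 m/yr = 4.94 cm/yr

4.94 cm/yr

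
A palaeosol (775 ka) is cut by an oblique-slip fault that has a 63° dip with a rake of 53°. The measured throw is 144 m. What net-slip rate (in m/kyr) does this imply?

0.261 m/kyr

dip-slip = throw / sin(dip) = 144 / sin(63°) = 161.6 m
net slip = dip-slip / sin(rake) = 161.6 / sin(53°) = 202.4 m
rate = 202.4 m / 775 ka = 0.000261 m/yr = 0.261 m/kyr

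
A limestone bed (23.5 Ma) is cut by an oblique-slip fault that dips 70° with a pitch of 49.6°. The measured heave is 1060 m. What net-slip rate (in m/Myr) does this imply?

173 m/Myr

dip-slip = heave / cos(dip) = 1060 / cos(70°) = 3099 m
net slip = dip-slip / sin(rake) = 3099 / sin(49.6°) = 4070 m
rate = 4070 m / 23.5 Ma = 0.000173 m/yr = 173 m/Myr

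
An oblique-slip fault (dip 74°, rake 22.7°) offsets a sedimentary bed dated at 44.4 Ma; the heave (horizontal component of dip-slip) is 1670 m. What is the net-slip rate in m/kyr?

0.354 m/kyr

dip-slip = heave / cos(dip) = 1670 / cos(74°) = 6059 m
net slip = dip-slip / sin(rake) = 6059 / sin(22.7°) = 15700 m
rate = 15700 m / 44.4 Ma = 0.000354 m/yr = 0.354 m/kyr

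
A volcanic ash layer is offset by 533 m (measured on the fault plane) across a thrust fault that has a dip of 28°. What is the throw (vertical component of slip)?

250 m

throw = dip-slip × sin(dip) = 533 m × sin(28°) = 250 m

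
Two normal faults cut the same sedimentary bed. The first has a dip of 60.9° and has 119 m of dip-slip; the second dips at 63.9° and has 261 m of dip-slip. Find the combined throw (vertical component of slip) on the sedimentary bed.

throw_A = 119 × sin(60.9°) = 104 m
throw_B = 261 × sin(63.9°) = 234.4 m
total = 104 + 234.4 = 338 m

338 m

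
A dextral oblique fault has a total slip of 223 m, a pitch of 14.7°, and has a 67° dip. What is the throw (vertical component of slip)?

52.1 m

dip-slip = net slip × sin(rake) = 223 m × sin(14.7°) = 56.59 m
throw = dip-slip × sin(dip) = 56.59 × sin(67°) = 52.1 m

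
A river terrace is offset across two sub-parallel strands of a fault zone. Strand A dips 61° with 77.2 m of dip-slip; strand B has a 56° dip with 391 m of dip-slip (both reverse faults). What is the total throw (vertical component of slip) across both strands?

392 m

throw_A = 77.2 × sin(61°) = 67.52 m
throw_B = 391 × sin(56°) = 324.2 m
total = 67.52 + 324.2 = 392 m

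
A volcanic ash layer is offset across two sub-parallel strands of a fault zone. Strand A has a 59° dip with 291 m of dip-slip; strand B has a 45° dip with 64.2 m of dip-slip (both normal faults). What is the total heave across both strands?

heave_A = 291 × cos(59°) = 149.9 m
heave_B = 64.2 × cos(45°) = 45.40 m
total = 149.9 + 45.40 = 195 m

195 m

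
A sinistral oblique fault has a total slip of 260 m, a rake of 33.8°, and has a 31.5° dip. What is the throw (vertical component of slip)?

dip-slip = net slip × sin(rake) = 260 m × sin(33.8°) = 144.6 m
throw = dip-slip × sin(dip) = 144.6 × sin(31.5°) = 75.6 m

75.6 m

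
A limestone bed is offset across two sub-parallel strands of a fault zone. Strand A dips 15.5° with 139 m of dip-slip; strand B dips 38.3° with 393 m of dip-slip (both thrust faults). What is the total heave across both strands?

442 m

heave_A = 139 × cos(15.5°) = 133.9 m
heave_B = 393 × cos(38.3°) = 308.4 m
total = 133.9 + 308.4 = 442 m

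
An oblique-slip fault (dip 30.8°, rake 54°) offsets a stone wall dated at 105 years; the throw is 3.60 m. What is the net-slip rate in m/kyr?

dip-slip = throw / sin(dip) = 3.60 / sin(30.8°) = 7.031 m
net slip = dip-slip / sin(rake) = 7.031 / sin(54°) = 8.690 m
rate = 8.690 m / 105 years = 0.0828 m/yr = 82.8 m/kyr

82.8 m/kyr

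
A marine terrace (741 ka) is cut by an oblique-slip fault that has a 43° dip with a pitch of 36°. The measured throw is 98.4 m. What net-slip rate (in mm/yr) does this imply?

dip-slip = throw / sin(dip) = 98.4 / sin(43°) = 144.3 m
net slip = dip-slip / sin(rake) = 144.3 / sin(36°) = 245.5 m
rate = 245.5 m / 741 ka = 0.000331 m/yr = 0.331 mm/yr

0.331 mm/yr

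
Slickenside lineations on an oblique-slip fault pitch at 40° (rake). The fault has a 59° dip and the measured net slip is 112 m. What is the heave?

dip-slip = net slip × sin(rake) = 112 m × sin(40°) = 71.99 m
heave = dip-slip × cos(dip) = 71.99 × cos(59°) = 37.1 m

37.1 m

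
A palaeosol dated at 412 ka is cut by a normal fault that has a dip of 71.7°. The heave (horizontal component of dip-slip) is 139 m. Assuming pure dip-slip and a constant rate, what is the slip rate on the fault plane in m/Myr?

dip-slip = heave / cos(dip) = 139 m / cos(71.7°) = 442.7 m
rate = 442.7 m / 412 ka = 0.00107 m/yr = 1070 m/Myr

1070 m/Myr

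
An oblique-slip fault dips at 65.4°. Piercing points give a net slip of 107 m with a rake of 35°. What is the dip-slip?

dip-slip = net slip × sin(rake) = 107 m × sin(35°) = 61.4 m

61.4 m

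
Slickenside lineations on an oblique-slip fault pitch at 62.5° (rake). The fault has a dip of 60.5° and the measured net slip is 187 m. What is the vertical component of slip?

dip-slip = net slip × sin(rake) = 187 m × sin(62.5°) = 165.9 m
throw = dip-slip × sin(dip) = 165.9 × sin(60.5°) = 144 m

144 m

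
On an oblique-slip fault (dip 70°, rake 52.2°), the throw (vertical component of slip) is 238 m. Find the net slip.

dip-slip = throw / sin(dip) = 238 / sin(70°) = 253.3 m
net slip = dip-slip / sin(rake) = 253.3 / sin(52.2°) = 321 m

321 m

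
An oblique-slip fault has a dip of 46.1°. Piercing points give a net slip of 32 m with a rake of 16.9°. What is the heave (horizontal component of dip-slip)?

6.45 m

dip-slip = net slip × sin(rake) = 32 m × sin(16.9°) = 9.302 m
heave = dip-slip × cos(dip) = 9.302 × cos(46.1°) = 6.45 m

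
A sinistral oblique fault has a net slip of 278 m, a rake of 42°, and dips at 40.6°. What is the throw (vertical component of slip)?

dip-slip = net slip × sin(rake) = 278 m × sin(42°) = 186 m
throw = dip-slip × sin(dip) = 186 × sin(40.6°) = 121 m

121 m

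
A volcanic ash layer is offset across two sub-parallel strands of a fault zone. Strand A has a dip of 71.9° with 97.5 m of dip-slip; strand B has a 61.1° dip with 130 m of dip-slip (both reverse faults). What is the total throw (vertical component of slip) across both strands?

throw_A = 97.5 × sin(71.9°) = 92.68 m
throw_B = 130 × sin(61.1°) = 113.8 m
total = 92.68 + 113.8 = 206 m

206 m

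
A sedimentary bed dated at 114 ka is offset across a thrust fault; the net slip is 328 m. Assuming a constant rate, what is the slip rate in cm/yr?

rate = 328 m / 114 ka = 0.00288 m/yr = 0.288 cm/yr

0.288 cm/yr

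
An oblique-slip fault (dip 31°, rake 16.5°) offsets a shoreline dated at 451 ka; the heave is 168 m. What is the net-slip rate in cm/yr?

0.153 cm/yr

dip-slip = heave / cos(dip) = 168 / cos(31°) = 196 m
net slip = dip-slip / sin(rake) = 196 / sin(16.5°) = 690.1 m
rate = 690.1 m / 451 ka = 0.00153 m/yr = 0.153 cm/yr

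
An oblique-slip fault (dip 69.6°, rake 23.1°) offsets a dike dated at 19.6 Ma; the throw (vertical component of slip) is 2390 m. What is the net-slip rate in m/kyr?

0.332 m/kyr

dip-slip = throw / sin(dip) = 2390 / sin(69.6°) = 2550 m
net slip = dip-slip / sin(rake) = 2550 / sin(23.1°) = 6499 m
rate = 6499 m / 19.6 Ma = 0.000332 m/yr = 0.332 m/kyr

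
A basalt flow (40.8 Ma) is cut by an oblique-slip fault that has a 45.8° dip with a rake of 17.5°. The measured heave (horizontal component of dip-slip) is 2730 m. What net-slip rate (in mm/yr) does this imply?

0.319 mm/yr

dip-slip = heave / cos(dip) = 2730 / cos(45.8°) = 3916 m
net slip = dip-slip / sin(rake) = 3916 / sin(17.5°) = 13020 m
rate = 13020 m / 40.8 Ma = 0.000319 m/yr = 0.319 mm/yr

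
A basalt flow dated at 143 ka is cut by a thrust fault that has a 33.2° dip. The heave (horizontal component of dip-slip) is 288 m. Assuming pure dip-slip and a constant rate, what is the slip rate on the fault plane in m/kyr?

2.41 m/kyr

dip-slip = heave / cos(dip) = 288 m / cos(33.2°) = 344.2 m
rate = 344.2 m / 143 ka = 0.00241 m/yr = 2.41 m/kyr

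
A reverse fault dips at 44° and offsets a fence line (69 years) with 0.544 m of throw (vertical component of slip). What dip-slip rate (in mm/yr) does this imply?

11.3 mm/yr

dip-slip = throw / sin(dip) = 0.544 m / sin(44°) = 0.7831 m
rate = 0.7831 m / 69 years = 0.0113 m/yr = 11.3 mm/yr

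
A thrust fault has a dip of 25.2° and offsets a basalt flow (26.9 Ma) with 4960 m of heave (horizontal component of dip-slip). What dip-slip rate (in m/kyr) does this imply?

dip-slip = heave / cos(dip) = 4960 m / cos(25.2°) = 5482 m
rate = 5482 m / 26.9 Ma = 0.000204 m/yr = 0.204 m/kyr

0.204 m/kyr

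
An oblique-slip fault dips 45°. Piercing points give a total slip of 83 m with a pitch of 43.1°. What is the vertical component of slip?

dip-slip = net slip × sin(rake) = 83 m × sin(43.1°) = 56.71 m
throw = dip-slip × sin(dip) = 56.71 × sin(45°) = 40.1 m

40.1 m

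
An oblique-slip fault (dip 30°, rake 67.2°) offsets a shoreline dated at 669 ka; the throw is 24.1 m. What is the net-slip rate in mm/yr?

dip-slip = throw / sin(dip) = 24.1 / sin(30°) = 48.20 m
net slip = dip-slip / sin(rake) = 48.20 / sin(67.2°) = 52.29 m
rate = 52.29 m / 669 ka = 0.0000782 m/yr = 0.0782 mm/yr

0.0782 mm/yr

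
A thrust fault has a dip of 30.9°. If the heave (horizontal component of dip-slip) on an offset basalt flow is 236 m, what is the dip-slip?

275 m

dip-slip = heave / cos(dip) = 236 / cos(30.9°) = 275 m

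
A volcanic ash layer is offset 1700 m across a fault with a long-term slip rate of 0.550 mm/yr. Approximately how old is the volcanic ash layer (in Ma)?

3.09 Ma

age = offset / rate = 1700 m / (0.550 mm/yr) = 3.09e+06 yr = 3.09 Ma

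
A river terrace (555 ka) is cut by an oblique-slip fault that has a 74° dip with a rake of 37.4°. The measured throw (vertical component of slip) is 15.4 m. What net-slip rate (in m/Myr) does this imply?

47.5 m/Myr

dip-slip = throw / sin(dip) = 15.4 / sin(74°) = 16.02 m
net slip = dip-slip / sin(rake) = 16.02 / sin(37.4°) = 26.38 m
rate = 26.38 m / 555 ka = 0.0000475 m/yr = 47.5 m/Myr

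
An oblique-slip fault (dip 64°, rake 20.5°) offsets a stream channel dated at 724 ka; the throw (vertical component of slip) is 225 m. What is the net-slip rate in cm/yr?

0.0987 cm/yr

dip-slip = throw / sin(dip) = 225 / sin(64°) = 250.3 m
net slip = dip-slip / sin(rake) = 250.3 / sin(20.5°) = 714.8 m
rate = 714.8 m / 724 ka = 0.000987 m/yr = 0.0987 cm/yr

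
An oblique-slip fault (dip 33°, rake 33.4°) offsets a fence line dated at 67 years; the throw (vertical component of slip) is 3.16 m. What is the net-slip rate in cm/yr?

15.7 cm/yr

dip-slip = throw / sin(dip) = 3.16 / sin(33°) = 5.802 m
net slip = dip-slip / sin(rake) = 5.802 / sin(33.4°) = 10.54 m
rate = 10.54 m / 67 years = 0.157 m/yr = 15.7 cm/yr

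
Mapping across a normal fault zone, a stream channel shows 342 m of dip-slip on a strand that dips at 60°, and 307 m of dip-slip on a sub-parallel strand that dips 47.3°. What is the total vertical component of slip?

522 m

throw_A = 342 × sin(60°) = 296.2 m
throw_B = 307 × sin(47.3°) = 225.6 m
total = 296.2 + 225.6 = 522 m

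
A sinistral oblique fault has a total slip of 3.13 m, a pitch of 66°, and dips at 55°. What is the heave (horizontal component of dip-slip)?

dip-slip = net slip × sin(rake) = 3.13 m × sin(66°) = 2.859 m
heave = dip-slip × cos(dip) = 2.859 × cos(55°) = 1.64 m

1.64 m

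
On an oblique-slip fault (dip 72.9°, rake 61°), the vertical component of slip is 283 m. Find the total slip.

339 m

dip-slip = throw / sin(dip) = 283 / sin(72.9°) = 296.1 m
net slip = dip-slip / sin(rake) = 296.1 / sin(61°) = 339 m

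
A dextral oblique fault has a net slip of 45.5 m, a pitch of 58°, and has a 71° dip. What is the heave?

dip-slip = net slip × sin(rake) = 45.5 m × sin(58°) = 38.59 m
heave = dip-slip × cos(dip) = 38.59 × cos(71°) = 12.6 m

12.6 m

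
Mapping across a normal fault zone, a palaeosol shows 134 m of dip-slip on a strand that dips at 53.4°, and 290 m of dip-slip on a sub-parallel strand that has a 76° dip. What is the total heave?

heave_A = 134 × cos(53.4°) = 79.89 m
heave_B = 290 × cos(76°) = 70.16 m
total = 79.89 + 70.16 = 150 m

150 m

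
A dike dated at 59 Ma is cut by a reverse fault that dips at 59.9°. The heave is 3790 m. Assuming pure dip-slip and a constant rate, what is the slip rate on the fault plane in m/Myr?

128 m/Myr

dip-slip = heave / cos(dip) = 3790 m / cos(59.9°) = 7557 m
rate = 7557 m / 59 Ma = 0.000128 m/yr = 128 m/Myr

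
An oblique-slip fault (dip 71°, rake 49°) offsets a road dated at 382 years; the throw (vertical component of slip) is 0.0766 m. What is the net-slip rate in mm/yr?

dip-slip = throw / sin(dip) = 0.0766 / sin(71°) = 0.08101 m
net slip = dip-slip / sin(rake) = 0.08101 / sin(49°) = 0.1073 m
rate = 0.1073 m / 382 years = 0.000281 m/yr = 0.281 mm/yr

0.281 mm/yr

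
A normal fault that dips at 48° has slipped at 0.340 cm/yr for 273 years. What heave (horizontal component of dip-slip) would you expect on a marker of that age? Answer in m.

0.621 m

dip-slip = rate × time = 0.340 cm/yr × 273 years = 0.9282 m
heave = dip-slip × cos(dip) = 0.9282 × cos(48°) = 0.621 m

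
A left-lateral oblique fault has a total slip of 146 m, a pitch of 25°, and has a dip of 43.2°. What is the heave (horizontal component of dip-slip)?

45 m

dip-slip = net slip × sin(rake) = 146 m × sin(25°) = 61.70 m
heave = dip-slip × cos(dip) = 61.70 × cos(43.2°) = 45 m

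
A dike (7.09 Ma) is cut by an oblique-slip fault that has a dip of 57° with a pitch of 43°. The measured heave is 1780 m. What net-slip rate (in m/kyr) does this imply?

dip-slip = heave / cos(dip) = 1780 / cos(57°) = 3268 m
net slip = dip-slip / sin(rake) = 3268 / sin(43°) = 4792 m
rate = 4792 m / 7.09 Ma = 0.000676 m/yr = 0.676 m/kyr

0.676 m/kyr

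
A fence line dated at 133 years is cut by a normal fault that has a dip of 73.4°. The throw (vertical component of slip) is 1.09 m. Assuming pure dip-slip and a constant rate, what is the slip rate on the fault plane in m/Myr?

dip-slip = throw / sin(dip) = 1.09 m / sin(73.4°) = 1.137 m
rate = 1.137 m / 133 years = 0.00855 m/yr = 8550 m/Myr

8550 m/Myr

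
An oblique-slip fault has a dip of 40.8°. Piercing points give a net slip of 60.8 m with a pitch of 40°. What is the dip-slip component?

39.1 m

dip-slip = net slip × sin(rake) = 60.8 m × sin(40°) = 39.1 m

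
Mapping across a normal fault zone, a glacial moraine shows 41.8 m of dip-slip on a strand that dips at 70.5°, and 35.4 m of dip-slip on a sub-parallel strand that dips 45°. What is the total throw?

throw_A = 41.8 × sin(70.5°) = 39.40 m
throw_B = 35.4 × sin(45°) = 25.03 m
total = 39.40 + 25.03 = 64.4 m

64.4 m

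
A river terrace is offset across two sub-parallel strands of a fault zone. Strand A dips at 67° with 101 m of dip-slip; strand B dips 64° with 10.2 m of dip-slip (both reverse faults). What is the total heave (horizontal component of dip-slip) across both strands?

43.9 m

heave_A = 101 × cos(67°) = 39.46 m
heave_B = 10.2 × cos(64°) = 4.471 m
total = 39.46 + 4.471 = 43.9 m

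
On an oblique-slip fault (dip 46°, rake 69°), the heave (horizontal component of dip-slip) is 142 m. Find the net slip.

dip-slip = heave / cos(dip) = 142 / cos(46°) = 204.4 m
net slip = dip-slip / sin(rake) = 204.4 / sin(69°) = 219 m

219 m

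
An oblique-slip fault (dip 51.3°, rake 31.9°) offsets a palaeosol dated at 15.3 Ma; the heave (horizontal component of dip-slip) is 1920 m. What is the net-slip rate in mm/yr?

dip-slip = heave / cos(dip) = 1920 / cos(51.3°) = 3071 m
net slip = dip-slip / sin(rake) = 3071 / sin(31.9°) = 5811 m
rate = 5811 m / 15.3 Ma = 0.000380 m/yr = 0.380 mm/yr

0.380 mm/yr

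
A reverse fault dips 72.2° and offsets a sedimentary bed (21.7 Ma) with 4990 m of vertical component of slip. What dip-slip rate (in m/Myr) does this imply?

dip-slip = throw / sin(dip) = 4990 m / sin(72.2°) = 5241 m
rate = 5241 m / 21.7 Ma = 0.000242 m/yr = 242 m/Myr

242 m/Myr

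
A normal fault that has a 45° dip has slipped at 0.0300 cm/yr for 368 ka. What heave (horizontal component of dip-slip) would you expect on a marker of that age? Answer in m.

dip-slip = rate × time = 0.0300 cm/yr × 368 ka = 110.4 m
heave = dip-slip × cos(dip) = 110.4 × cos(45°) = 78.1 m

78.1 m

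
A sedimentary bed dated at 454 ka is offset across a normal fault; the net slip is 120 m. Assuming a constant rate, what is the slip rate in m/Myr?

rate = 120 m / 454 ka = 0.000264 m/yr = 264 m/Myr

264 m/Myr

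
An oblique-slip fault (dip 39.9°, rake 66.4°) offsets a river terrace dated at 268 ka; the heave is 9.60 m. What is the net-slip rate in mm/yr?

dip-slip = heave / cos(dip) = 9.60 / cos(39.9°) = 12.51 m
net slip = dip-slip / sin(rake) = 12.51 / sin(66.4°) = 13.66 m
rate = 13.66 m / 268 ka = 0.0000510 m/yr = 0.0510 mm/yr

0.0510 mm/yr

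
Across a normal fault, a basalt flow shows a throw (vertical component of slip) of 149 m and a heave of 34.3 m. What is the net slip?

net slip = √(throw² + heave²) = √(149² + 34.3²) = 153 m

153 m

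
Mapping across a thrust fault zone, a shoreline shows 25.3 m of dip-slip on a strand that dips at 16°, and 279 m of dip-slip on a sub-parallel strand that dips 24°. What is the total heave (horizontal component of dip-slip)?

279 m

heave_A = 25.3 × cos(16°) = 24.32 m
heave_B = 279 × cos(24°) = 254.9 m
total = 24.32 + 254.9 = 279 m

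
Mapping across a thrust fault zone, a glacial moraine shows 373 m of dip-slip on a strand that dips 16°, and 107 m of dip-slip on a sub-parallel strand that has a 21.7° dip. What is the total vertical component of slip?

throw_A = 373 × sin(16°) = 102.8 m
throw_B = 107 × sin(21.7°) = 39.56 m
total = 102.8 + 39.56 = 142 m

142 m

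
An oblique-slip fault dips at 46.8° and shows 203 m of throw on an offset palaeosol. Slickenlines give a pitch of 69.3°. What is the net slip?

dip-slip = throw / sin(dip) = 203 / sin(46.8°) = 278.5 m
net slip = dip-slip / sin(rake) = 278.5 / sin(69.3°) = 298 m

298 m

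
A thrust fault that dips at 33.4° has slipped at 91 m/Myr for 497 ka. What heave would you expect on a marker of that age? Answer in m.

dip-slip = rate × time = 91 m/Myr × 497 ka = 45.23 m
heave = dip-slip × cos(dip) = 45.23 × cos(33.4°) = 37.8 m

37.8 m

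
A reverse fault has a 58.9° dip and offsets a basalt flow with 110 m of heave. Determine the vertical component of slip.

throw = heave × tan(dip) = 110 × tan(58.9°) = 182 m

182 m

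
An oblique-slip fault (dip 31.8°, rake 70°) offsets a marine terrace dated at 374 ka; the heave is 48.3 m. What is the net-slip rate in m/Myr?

dip-slip = heave / cos(dip) = 48.3 / cos(31.8°) = 56.83 m
net slip = dip-slip / sin(rake) = 56.83 / sin(70°) = 60.48 m
rate = 60.48 m / 374 ka = 0.000162 m/yr = 162 m/Myr

162 m/Myr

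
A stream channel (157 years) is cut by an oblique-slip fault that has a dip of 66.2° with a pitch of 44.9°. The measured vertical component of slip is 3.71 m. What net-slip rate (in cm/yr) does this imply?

3.66 cm/yr

dip-slip = throw / sin(dip) = 3.71 / sin(66.2°) = 4.055 m
net slip = dip-slip / sin(rake) = 4.055 / sin(44.9°) = 5.744 m
rate = 5.744 m / 157 years = 0.0366 m/yr = 3.66 cm/yr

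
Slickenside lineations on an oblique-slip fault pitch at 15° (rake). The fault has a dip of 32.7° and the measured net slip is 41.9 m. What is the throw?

5.86 m

dip-slip = net slip × sin(rake) = 41.9 m × sin(15°) = 10.84 m
throw = dip-slip × sin(dip) = 10.84 × sin(32.7°) = 5.86 m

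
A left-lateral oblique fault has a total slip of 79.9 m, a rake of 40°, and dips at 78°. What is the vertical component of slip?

50.2 m

dip-slip = net slip × sin(rake) = 79.9 m × sin(40°) = 51.36 m
throw = dip-slip × sin(dip) = 51.36 × sin(78°) = 50.2 m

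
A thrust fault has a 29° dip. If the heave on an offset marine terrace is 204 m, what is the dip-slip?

dip-slip = heave / cos(dip) = 204 / cos(29°) = 233 m

233 m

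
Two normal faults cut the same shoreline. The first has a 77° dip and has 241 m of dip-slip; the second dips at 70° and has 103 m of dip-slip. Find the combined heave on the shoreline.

89.4 m

heave_A = 241 × cos(77°) = 54.21 m
heave_B = 103 × cos(70°) = 35.23 m
total = 54.21 + 35.23 = 89.4 m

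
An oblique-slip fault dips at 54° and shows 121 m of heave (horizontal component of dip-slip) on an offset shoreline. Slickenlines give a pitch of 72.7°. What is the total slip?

dip-slip = heave / cos(dip) = 121 / cos(54°) = 205.9 m
net slip = dip-slip / sin(rake) = 205.9 / sin(72.7°) = 216 m

216 m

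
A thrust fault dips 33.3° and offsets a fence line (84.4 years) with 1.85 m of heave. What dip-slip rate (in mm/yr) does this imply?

dip-slip = heave / cos(dip) = 1.85 m / cos(33.3°) = 2.213 m
rate = 2.213 m / 84.4 years = 0.0262 m/yr = 26.2 mm/yr

26.2 mm/yr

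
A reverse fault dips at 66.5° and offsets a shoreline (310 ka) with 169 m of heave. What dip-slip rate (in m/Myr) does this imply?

1370 m/Myr

dip-slip = heave / cos(dip) = 169 m / cos(66.5°) = 423.8 m
rate = 423.8 m / 310 ka = 0.00137 m/yr = 1370 m/Myr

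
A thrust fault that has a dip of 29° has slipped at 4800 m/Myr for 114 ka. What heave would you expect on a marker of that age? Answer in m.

479 m

dip-slip = rate × time = 4800 m/Myr × 114 ka = 547.2 m
heave = dip-slip × cos(dip) = 547.2 × cos(29°) = 479 m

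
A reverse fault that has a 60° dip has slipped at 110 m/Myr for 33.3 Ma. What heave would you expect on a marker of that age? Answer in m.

1830 m

dip-slip = rate × time = 110 m/Myr × 33.3 Ma = 3663 m
heave = dip-slip × cos(dip) = 3663 × cos(60°) = 1830 m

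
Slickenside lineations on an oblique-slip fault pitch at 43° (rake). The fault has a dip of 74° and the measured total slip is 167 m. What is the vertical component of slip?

dip-slip = net slip × sin(rake) = 167 m × sin(43°) = 113.9 m
throw = dip-slip × sin(dip) = 113.9 × sin(74°) = 109 m

109 m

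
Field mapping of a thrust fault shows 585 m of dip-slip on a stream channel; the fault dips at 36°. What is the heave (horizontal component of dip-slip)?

heave = dip-slip × cos(dip) = 585 m × cos(36°) = 473 m

473 m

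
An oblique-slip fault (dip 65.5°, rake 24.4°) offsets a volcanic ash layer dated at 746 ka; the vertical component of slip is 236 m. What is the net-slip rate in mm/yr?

0.842 mm/yr

dip-slip = throw / sin(dip) = 236 / sin(65.5°) = 259.4 m
net slip = dip-slip / sin(rake) = 259.4 / sin(24.4°) = 627.8 m
rate = 627.8 m / 746 ka = 0.000842 m/yr = 0.842 mm/yr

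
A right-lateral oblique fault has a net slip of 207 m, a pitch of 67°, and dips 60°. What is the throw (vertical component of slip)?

165 m

dip-slip = net slip × sin(rake) = 207 m × sin(67°) = 190.5 m
throw = dip-slip × sin(dip) = 190.5 × sin(60°) = 165 m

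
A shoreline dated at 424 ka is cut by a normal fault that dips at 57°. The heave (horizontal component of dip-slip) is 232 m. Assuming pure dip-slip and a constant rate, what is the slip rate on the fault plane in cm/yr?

0.100 cm/yr

dip-slip = heave / cos(dip) = 232 m / cos(57°) = 426 m
rate = 426 m / 424 ka = 0.00100 m/yr = 0.100 cm/yr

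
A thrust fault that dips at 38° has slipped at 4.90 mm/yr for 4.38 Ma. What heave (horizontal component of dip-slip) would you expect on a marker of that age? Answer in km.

dip-slip = rate × time = 4.90 mm/yr × 4.38 Ma = 21460 m
heave = dip-slip × cos(dip) = 21460 × cos(38°) = 16900 m = 16.9 km

16.9 km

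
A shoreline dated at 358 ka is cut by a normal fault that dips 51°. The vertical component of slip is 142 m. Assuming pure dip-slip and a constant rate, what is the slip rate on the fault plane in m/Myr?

dip-slip = throw / sin(dip) = 142 m / sin(51°) = 182.7 m
rate = 182.7 m / 358 ka = 0.000510 m/yr = 510 m/Myr

510 m/Myr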